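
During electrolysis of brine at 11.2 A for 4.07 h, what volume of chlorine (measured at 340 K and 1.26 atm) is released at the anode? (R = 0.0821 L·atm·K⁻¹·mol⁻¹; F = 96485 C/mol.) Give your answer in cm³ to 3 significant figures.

18800 cm³

Charge passed = 11.2 × 14652 = 1.641×10^5 C
n(e⁻) = 1.641×10^5 / 96485 = 1.701 mol
2Cl⁻ → Cl₂ + 2e⁻, so n(Cl₂) = 1.701 / 2 = 0.8505 mol
V = nRT/P = 0.8505 × 0.0821 × 340 / 1.26 = 18.84 L
= 18800 cm³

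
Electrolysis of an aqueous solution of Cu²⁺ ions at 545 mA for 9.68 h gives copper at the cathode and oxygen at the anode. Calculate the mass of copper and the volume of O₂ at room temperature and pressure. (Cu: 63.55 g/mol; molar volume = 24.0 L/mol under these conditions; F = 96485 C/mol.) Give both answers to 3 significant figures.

6.25 g Cu; 1.18 L O₂

Q = 0.545 × 34848 = 18990 C; n(e⁻) = 18990 / 96485 = 0.1968 mol
Cathode: Cu²⁺ + 2e⁻ → Cu → n(Cu) = 0.1968/2 = 0.09840 mol → 6.25 g
Anode: 2H₂O → O₂ + 4H⁺ + 4e⁻ → n(O₂) = 0.1968/4 = 0.04920 mol → 1.18 L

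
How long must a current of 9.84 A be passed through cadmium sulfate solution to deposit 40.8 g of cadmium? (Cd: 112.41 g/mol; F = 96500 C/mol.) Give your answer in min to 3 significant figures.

119 min

n(Cd) = 40.8 / 112.41 = 0.3630 mol
Cd²⁺ + 2e⁻ → Cd, so n(e⁻) = 2 × 0.3630 = 0.7260 mol
Q = 0.7260 × 96500 = 70060 C
t = Q / I = 70060 / 9.84 = 7120 s = 119 min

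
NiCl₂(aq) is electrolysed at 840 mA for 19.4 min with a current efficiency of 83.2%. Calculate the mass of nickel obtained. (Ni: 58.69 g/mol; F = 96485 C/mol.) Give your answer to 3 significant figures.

0.247 g

Q = 0.840 × 1164 = 977.8 C
n(e⁻) = 977.8 / 96485 = 0.01013 mol
Ni²⁺ + 2e⁻ → Ni, so theoretical m(Ni) = 0.005065 × 58.69 = 0.2973 g
Actual mass = 83.2% × 0.2973 = 0.247 g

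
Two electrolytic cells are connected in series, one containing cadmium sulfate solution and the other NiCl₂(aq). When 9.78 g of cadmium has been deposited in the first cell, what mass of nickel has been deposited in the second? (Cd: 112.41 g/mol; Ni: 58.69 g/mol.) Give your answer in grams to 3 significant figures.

n(Cd) = 9.78 / 112.41 = 0.08700 mol
Cd²⁺ + 2e⁻ → Cd, so n(e⁻) = 2 × 0.08700 = 0.1740 mol
Same current for the same time ⇒ same n(e⁻) = 0.1740 mol in both cells.
Ni²⁺ + 2e⁻ → Ni, so n(Ni) = 0.1740 / 2 = 0.08700 mol
m(Ni) = 0.08700 × 58.69 = 5.11 g

5.11 g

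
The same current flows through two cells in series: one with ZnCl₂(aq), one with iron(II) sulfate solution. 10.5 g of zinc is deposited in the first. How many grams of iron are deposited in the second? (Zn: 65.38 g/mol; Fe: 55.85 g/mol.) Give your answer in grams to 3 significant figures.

n(Zn) = 10.5 / 65.38 = 0.1606 mol
Zn²⁺ + 2e⁻ → Zn, so n(e⁻) = 2 × 0.1606 = 0.3212 mol
Same current for the same time ⇒ same n(e⁻) = 0.3212 mol in both cells.
Fe²⁺ + 2e⁻ → Fe, so n(Fe) = 0.3212 / 2 = 0.1606 mol
m(Fe) = 0.1606 × 55.85 = 8.97 g

8.97 g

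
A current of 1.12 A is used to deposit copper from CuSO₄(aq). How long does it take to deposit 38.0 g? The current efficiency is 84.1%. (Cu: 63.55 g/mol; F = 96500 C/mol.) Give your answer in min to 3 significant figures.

n(Cu) = 38.0 / 63.55 = 0.5980 mol
Cu²⁺ + 2e⁻ → Cu, so n(e⁻) = 2 × 0.5980 = 1.196 mol
Q = 1.196 × 96500 / 0.841 = 1.372×10^5 C
t = Q / I = 1.372×10^5 / 1.12 = 1.225×10^5 s = 2040 min

2040 min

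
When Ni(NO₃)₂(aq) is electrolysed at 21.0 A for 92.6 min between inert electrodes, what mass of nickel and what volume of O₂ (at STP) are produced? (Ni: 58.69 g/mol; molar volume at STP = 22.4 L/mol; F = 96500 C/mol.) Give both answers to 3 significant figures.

35.5 g Ni; 6.77 L O₂

Q = 21.0 × 5556 = 1.167×10^5 C; n(e⁻) = 1.167×10^5 / 96500 = 1.209 mol
Cathode: Ni²⁺ + 2e⁻ → Ni → n(Ni) = 1.209/2 = 0.6045 mol → 35.5 g
Anode: 2H₂O → O₂ + 4H⁺ + 4e⁻ → n(O₂) = 1.209/4 = 0.3023 mol → 6.77 L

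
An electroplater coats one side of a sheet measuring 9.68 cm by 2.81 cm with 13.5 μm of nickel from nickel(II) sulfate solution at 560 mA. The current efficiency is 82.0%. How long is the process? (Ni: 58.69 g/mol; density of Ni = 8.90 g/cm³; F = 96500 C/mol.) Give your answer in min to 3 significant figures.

39.0 min

Plated area = 9.68 × 2.81 = 27.20 cm²
Volume = 27.20 × 13.5×10⁻⁴ cm = 0.03672 cm³
m(Ni) = 0.03672 × 8.90 = 0.3268 g
n(Ni) = 0.3268 / 58.69 = 0.005568 mol; n(e⁻) = 2 × 0.005568 = 0.01114 mol
Q = 0.01114 × 96500 / 0.820 = 1311 C
t = 1311 / 0.560 = 2341 s = 39.0 min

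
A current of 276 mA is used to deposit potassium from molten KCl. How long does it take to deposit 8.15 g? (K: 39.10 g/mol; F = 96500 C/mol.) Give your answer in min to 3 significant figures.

1210 min

n(K) = 8.15 / 39.10 = 0.2084 mol
K⁺ + e⁻ → K, so n(e⁻) = 0.2084 mol
Q = 0.2084 × 96500 = 20110 C
t = Q / I = 20110 / 0.276 = 72860 s = 1210 min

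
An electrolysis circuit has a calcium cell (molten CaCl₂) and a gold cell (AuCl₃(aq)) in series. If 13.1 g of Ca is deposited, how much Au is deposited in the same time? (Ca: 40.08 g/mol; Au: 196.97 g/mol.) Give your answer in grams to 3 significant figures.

n(Ca) = 13.1 / 40.08 = 0.3268 mol
Ca²⁺ + 2e⁻ → Ca, so n(e⁻) = 2 × 0.3268 = 0.6536 mol
In series, the same 0.6536 mol of electrons flows through the second cell.
Au³⁺ + 3e⁻ → Au, so n(Au) = 0.6536 / 3 = 0.2179 mol
m(Au) = 0.2179 × 196.97 = 42.9 g

42.9 g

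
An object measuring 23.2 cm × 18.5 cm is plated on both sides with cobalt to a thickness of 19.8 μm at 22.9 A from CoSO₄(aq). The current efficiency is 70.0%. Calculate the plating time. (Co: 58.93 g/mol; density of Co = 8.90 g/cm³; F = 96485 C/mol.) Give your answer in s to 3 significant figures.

Plated area = 2 × 23.2 × 18.5 = 858.4 cm²
Volume = 858.4 × 19.8×10⁻⁴ cm = 1.700 cm³
m(Co) = 1.700 × 8.90 = 15.13 g
n(Co) = 15.13 / 58.93 = 0.2567 mol; n(e⁻) = 2 × 0.2567 = 0.5134 mol
Q = 0.5134 × 96485 / 0.700 = 70760 C
t = 70760 / 22.9 = 3090 s

3090 s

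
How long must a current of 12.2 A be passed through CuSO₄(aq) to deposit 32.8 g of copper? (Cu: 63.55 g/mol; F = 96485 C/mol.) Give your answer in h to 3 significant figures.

n(Cu) = 32.8 / 63.55 = 0.5161 mol
Cu²⁺ + 2e⁻ → Cu, so n(e⁻) = 2 × 0.5161 = 1.032 mol
Q = 1.032 × 96485 = 99570 C
t = Q / I = 99570 / 12.2 = 8161 s = 2.27 h

2.27 h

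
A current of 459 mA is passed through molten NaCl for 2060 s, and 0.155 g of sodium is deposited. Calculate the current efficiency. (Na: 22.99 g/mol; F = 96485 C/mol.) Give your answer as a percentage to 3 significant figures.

Q = 0.459 × 2060 = 945.5 C
n(e⁻) = 945.5 / 96485 = 0.009799 mol
Na⁺ + e⁻ → Na, so theoretical n(Na) = 0.009799 mol → 0.2253 g
Efficiency = 0.155 / 0.2253 = 0.6880 = 68.8%

68.8%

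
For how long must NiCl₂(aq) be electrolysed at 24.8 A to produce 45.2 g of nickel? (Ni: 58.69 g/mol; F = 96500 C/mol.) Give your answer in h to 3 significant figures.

1.66 h

n(Ni) = 45.2 / 58.69 = 0.7701 mol
Ni²⁺ + 2e⁻ → Ni, so n(e⁻) = 2 × 0.7701 = 1.540 mol
Q = 1.540 × 96500 = 1.486×10^5 C
t = Q / I = 1.486×10^5 / 24.8 = 5992 s = 1.66 h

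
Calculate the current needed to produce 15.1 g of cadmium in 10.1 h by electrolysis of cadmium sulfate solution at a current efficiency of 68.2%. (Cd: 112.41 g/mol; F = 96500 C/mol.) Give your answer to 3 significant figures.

n(Cd) = 15.1 / 112.41 = 0.1343 mol
Cd²⁺ + 2e⁻ → Cd, so n(e⁻) = 2 × 0.1343 = 0.2686 mol
Q = 0.2686 × 96500 / 0.682 = 38010 C
I = Q / t = 38010 / 36360 s = 1.05 A

1.05 A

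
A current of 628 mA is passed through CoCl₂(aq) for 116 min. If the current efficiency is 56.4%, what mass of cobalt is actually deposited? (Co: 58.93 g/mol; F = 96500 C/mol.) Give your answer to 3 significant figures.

0.753 g

Q = 0.628 × 6960 = 4371 C
n(e⁻) = 4371 / 96500 = 0.04530 mol
Co²⁺ + 2e⁻ → Co, so theoretical m(Co) = 0.02265 × 58.93 = 1.335 g
Actual mass = 56.4% × 1.335 = 0.753 g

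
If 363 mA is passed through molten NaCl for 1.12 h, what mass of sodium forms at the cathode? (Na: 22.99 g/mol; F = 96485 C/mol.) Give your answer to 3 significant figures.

0.349 g

Charge passed = 0.363 × 4032 = 1464 C
Moles of electrons = 1464 / 96485 = 0.01517 mol
Na⁺ + e⁻ → Na, so n(Na) = 0.01517 mol
m = 0.01517 × 22.99 = 0.349 g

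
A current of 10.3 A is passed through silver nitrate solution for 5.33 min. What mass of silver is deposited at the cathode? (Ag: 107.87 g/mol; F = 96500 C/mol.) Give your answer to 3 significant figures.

Q = It = 10.3 × 319.8 = 3294 C
Moles of electrons = 3294 / 96500 = 0.03413 mol
Ag⁺ + e⁻ → Ag, so n(Ag) = 0.03413 mol
m = 0.03413 × 107.87 = 3.68 g

3.68 g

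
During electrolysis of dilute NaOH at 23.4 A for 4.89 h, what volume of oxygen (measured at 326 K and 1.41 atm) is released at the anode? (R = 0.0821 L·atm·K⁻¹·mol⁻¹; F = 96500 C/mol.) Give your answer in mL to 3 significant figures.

20300 mL

Q = 23.4 A × 17604 s = 4.119×10^5 C
Moles of electrons = 4.119×10^5 / 96500 = 4.268 mol
2H₂O → O₂ + 4H⁺ + 4e⁻, so n(O₂) = 4.268 / 4 = 1.067 mol
V = nRT/P = 1.067 × 0.0821 × 326 / 1.41 = 20.25 L
= 20300 mL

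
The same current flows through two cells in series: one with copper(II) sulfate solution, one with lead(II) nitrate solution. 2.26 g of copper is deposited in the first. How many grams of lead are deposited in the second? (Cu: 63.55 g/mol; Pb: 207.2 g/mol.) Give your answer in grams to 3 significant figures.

n(Cu) = 2.26 / 63.55 = 0.03556 mol
Cu²⁺ + 2e⁻ → Cu, so n(e⁻) = 2 × 0.03556 = 0.07112 mol
Same current for the same time ⇒ same n(e⁻) = 0.07112 mol in both cells.
Pb²⁺ + 2e⁻ → Pb, so n(Pb) = 0.07112 / 2 = 0.03556 mol
m(Pb) = 0.03556 × 207.2 = 7.37 g

7.37 g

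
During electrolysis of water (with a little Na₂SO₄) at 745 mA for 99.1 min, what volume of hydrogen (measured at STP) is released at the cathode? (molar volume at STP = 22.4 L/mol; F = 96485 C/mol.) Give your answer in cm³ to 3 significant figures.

Q = 0.745 A × 5946 s = 4430 C
Moles of electrons = 4430 / 96485 = 0.04591 mol
2H⁺ + 2e⁻ → H₂, so n(H₂) = 0.04591 / 2 = 0.02296 mol
V = 0.02296 × 22.4 = 0.5143 L
= 514 cm³

514 cm³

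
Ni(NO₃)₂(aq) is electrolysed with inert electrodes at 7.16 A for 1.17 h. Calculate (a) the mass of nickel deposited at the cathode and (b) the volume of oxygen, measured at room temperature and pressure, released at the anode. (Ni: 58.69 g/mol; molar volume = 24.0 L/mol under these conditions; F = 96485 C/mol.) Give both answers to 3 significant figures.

Q = 7.16 × 4212 = 30160 C; n(e⁻) = 30160 / 96485 = 0.3126 mol
Cathode: Ni²⁺ + 2e⁻ → Ni → n(Ni) = 0.3126/2 = 0.1563 mol → 9.17 g
Anode: 2H₂O → O₂ + 4H⁺ + 4e⁻ → n(O₂) = 0.3126/4 = 0.07815 mol → 1.88 L

9.17 g Ni; 1.88 L O₂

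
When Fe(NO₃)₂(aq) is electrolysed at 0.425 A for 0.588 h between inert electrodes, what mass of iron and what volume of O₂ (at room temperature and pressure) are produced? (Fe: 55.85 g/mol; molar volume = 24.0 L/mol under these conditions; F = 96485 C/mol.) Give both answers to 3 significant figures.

0.260 g Fe; 0.0559 L O₂

Q = 0.425 × 2116.8 = 899.6 C; n(e⁻) = 899.6 / 96485 = 0.009324 mol
Cathode: Fe²⁺ + 2e⁻ → Fe → n(Fe) = 0.009324/2 = 0.004662 mol → 0.260 g
Anode: 2H₂O → O₂ + 4H⁺ + 4e⁻ → n(O₂) = 0.009324/4 = 0.002331 mol → 0.0559 L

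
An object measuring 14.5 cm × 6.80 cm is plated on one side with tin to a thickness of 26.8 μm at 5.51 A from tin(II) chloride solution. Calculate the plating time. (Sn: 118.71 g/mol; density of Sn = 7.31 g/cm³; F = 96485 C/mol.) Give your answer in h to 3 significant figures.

Plated area = 14.5 × 6.80 = 98.60 cm²
Volume = 98.60 × 26.8×10⁻⁴ cm = 0.2642 cm³
m(Sn) = 0.2642 × 7.31 = 1.931 g
n(Sn) = 1.931 / 118.71 = 0.01627 mol; n(e⁻) = 2 × 0.01627 = 0.03254 mol
Q = 0.03254 × 96485 = 3140 C
t = 3140 / 5.51 = 569.9 s = 0.158 h

0.158 h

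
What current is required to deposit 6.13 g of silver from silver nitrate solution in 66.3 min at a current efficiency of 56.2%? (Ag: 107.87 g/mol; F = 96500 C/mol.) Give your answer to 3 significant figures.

2.45 A

n(Ag) = 6.13 / 107.87 = 0.05683 mol
Ag⁺ + e⁻ → Ag, so n(e⁻) = 0.05683 mol
Q = 0.05683 × 96500 / 0.562 = 9758 C
I = Q / t = 9758 / 3978 s = 2.45 A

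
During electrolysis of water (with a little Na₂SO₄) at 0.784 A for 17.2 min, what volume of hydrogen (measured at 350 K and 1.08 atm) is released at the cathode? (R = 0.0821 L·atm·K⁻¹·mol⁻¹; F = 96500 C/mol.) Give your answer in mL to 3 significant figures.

112 mL

Q = 0.784 A × 1032 s = 809.1 C
n(e⁻) = 809.1 / 96500 = 0.008384 mol
2H⁺ + 2e⁻ → H₂, so n(H₂) = 0.008384 / 2 = 0.004192 mol
V = nRT/P = 0.004192 × 0.0821 × 350 / 1.08 = 0.1115 L
= 112 mL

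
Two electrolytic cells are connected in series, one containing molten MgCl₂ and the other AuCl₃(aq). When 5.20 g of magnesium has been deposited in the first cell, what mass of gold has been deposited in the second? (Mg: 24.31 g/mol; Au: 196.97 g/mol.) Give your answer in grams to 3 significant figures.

n(Mg) = 5.20 / 24.31 = 0.2139 mol
Mg²⁺ + 2e⁻ → Mg, so n(e⁻) = 2 × 0.2139 = 0.4278 mol
The cells are in series, so the same charge (and hence the same n(e⁻) = 0.4278 mol) passes through both.
Au³⁺ + 3e⁻ → Au, so n(Au) = 0.4278 / 3 = 0.1426 mol
m(Au) = 0.1426 × 196.97 = 28.1 g

28.1 g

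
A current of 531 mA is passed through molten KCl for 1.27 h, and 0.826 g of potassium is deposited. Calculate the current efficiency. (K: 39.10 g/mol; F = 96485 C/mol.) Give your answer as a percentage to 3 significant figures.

84.0%

Q = 0.531 × 4572 = 2428 C
n(e⁻) = 2428 / 96485 = 0.02516 mol
K⁺ + e⁻ → K, so theoretical n(K) = 0.02516 mol → 0.9838 g
Efficiency = 0.826 / 0.9838 = 0.8396 = 84.0%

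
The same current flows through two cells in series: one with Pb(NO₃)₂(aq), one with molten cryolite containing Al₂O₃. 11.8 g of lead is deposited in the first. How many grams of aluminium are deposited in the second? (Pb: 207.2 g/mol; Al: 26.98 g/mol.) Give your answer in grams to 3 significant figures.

n(Pb) = 11.8 / 207.2 = 0.05695 mol
Pb²⁺ + 2e⁻ → Pb, so n(e⁻) = 2 × 0.05695 = 0.1139 mol
The cells are in series, so the same charge (and hence the same n(e⁻) = 0.1139 mol) passes through both.
Al³⁺ + 3e⁻ → Al, so n(Al) = 0.1139 / 3 = 0.03797 mol
m(Al) = 0.03797 × 26.98 = 1.02 g

1.02 g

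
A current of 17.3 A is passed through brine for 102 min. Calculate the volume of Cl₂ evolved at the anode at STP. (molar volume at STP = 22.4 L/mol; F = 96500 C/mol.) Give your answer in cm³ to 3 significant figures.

12300 cm³

Q = It = 17.3 × 6120 = 1.059×10^5 C
Moles of electrons = 1.059×10^5 / 96500 = 1.097 mol
2Cl⁻ → Cl₂ + 2e⁻, so n(Cl₂) = 1.097 / 2 = 0.5485 mol
V = 0.5485 × 22.4 = 12.29 L
= 12300 cm³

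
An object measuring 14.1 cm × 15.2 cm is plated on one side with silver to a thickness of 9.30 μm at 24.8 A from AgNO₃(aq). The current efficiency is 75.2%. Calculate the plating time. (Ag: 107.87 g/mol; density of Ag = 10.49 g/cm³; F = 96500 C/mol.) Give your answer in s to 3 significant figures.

Plated area = 14.1 × 15.2 = 214.3 cm²
Volume = 214.3 × 9.30×10⁻⁴ cm = 0.1993 cm³
m(Ag) = 0.1993 × 10.49 = 2.091 g
n(Ag) = 2.091 / 107.87 = 0.01938 mol; n(e⁻) = 0.01938 mol
Q = 0.01938 × 96500 / 0.752 = 2487 C
t = 2487 / 24.8 = 100.3 s

100 s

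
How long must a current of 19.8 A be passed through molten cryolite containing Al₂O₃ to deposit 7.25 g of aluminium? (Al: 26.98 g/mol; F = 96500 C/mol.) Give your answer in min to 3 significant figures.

65.5 min

n(Al) = 7.25 / 26.98 = 0.2687 mol
Al³⁺ + 3e⁻ → Al, so n(e⁻) = 3 × 0.2687 = 0.8061 mol
Q = 0.8061 × 96500 = 77790 C
t = Q / I = 77790 / 19.8 = 3929 s = 65.5 min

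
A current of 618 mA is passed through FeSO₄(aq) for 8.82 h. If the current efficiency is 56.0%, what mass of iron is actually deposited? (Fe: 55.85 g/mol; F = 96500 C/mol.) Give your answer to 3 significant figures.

Q = 0.618 × 31752 = 19620 C
n(e⁻) = 19620 / 96500 = 0.2033 mol
Fe²⁺ + 2e⁻ → Fe, so theoretical m(Fe) = 0.1017 × 55.85 = 5.680 g
Actual mass = 56.0% × 5.680 = 3.18 g

3.18 g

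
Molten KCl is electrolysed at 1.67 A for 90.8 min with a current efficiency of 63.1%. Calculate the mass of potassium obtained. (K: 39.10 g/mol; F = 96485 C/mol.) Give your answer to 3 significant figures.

2.33 g

Q = 1.67 × 5448 = 9098 C
n(e⁻) = 9098 / 96485 = 0.09429 mol
K⁺ + e⁻ → K, so theoretical m(K) = 0.09429 × 39.10 = 3.687 g
Actual mass = 63.1% × 3.687 = 2.33 g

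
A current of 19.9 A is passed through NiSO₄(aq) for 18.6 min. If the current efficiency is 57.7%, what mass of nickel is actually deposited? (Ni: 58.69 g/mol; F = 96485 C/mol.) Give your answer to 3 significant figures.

3.90 g

Q = 19.9 × 1116 = 22210 C
n(e⁻) = 22210 / 96485 = 0.2302 mol
Ni²⁺ + 2e⁻ → Ni, so theoretical m(Ni) = 0.1151 × 58.69 = 6.755 g
Actual mass = 57.7% × 6.755 = 3.90 g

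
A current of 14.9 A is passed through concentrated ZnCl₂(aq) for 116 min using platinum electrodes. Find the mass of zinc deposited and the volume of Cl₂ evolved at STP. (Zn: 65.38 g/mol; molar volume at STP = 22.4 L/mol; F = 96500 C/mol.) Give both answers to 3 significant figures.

35.1 g Zn; 12.0 L Cl₂

Q = 14.9 × 6960 = 1.037×10^5 C; n(e⁻) = 1.037×10^5 / 96500 = 1.075 mol
Cathode: Zn²⁺ + 2e⁻ → Zn → n(Zn) = 1.075/2 = 0.5375 mol → 35.1 g
Anode: 2Cl⁻ → Cl₂ + 2e⁻ → n(Cl₂) = 1.075/2 = 0.5375 mol → 12.0 L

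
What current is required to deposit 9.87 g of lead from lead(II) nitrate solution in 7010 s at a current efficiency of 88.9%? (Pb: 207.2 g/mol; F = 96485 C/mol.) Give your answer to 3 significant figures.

n(Pb) = 9.87 / 207.2 = 0.04764 mol
Pb²⁺ + 2e⁻ → Pb, so n(e⁻) = 2 × 0.04764 = 0.09528 mol
Q = 0.09528 × 96485 / 0.889 = 10340 C
I = Q / t = 10340 / 7010 s = 1.48 A

1.48 A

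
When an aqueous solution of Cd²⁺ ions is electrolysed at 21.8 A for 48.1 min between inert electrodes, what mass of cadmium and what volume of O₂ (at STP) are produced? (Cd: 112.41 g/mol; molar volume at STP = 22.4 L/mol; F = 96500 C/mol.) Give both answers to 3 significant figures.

36.6 g Cd; 3.65 L O₂

Q = 21.8 × 2886 = 62910 C; n(e⁻) = 62910 / 96500 = 0.6519 mol
Cathode: Cd²⁺ + 2e⁻ → Cd → n(Cd) = 0.6519/2 = 0.3260 mol → 36.6 g
Anode: 2H₂O → O₂ + 4H⁺ + 4e⁻ → n(O₂) = 0.6519/4 = 0.1630 mol → 3.65 L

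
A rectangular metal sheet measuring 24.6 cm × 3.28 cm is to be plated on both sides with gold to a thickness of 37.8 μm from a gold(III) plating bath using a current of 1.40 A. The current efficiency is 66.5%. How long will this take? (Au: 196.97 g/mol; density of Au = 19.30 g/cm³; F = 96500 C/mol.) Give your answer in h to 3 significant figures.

Plated area = 2 × 24.6 × 3.28 = 161.4 cm²
Volume = 161.4 × 37.8×10⁻⁴ cm = 0.6101 cm³
m(Au) = 0.6101 × 19.30 = 11.77 g
n(Au) = 11.77 / 196.97 = 0.05976 mol; n(e⁻) = 3 × 0.05976 = 0.1793 mol
Q = 0.1793 × 96500 / 0.665 = 26020 C
t = 26020 / 1.40 = 18590 s = 5.16 h

5.16 h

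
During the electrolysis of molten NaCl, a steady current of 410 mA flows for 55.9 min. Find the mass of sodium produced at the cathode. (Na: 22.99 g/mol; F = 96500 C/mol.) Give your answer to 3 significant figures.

0.328 g

Charge passed = 0.410 × 3354 = 1375 C
Moles of electrons = 1375 / 96500 = 0.01425 mol
Na⁺ + e⁻ → Na, so n(Na) = 0.01425 mol
m = 0.01425 × 22.99 = 0.328 g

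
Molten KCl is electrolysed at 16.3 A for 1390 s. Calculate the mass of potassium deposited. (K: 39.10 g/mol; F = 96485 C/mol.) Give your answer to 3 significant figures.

Q = 16.3 A × 1390 s = 22660 C
n(e⁻) = Q/F = 22660/96485 = 0.2349 mol
K⁺ + e⁻ → K, so n(K) = 0.2349 mol
m = 0.2349 × 39.10 = 9.18 g

9.18 g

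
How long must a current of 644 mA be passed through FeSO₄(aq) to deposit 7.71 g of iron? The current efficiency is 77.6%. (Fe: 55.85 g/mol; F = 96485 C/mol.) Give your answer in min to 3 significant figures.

n(Fe) = 7.71 / 55.85 = 0.1380 mol
Fe²⁺ + 2e⁻ → Fe, so n(e⁻) = 2 × 0.1380 = 0.2760 mol
Q = 0.2760 × 96485 / 0.776 = 34320 C
t = Q / I = 34320 / 0.644 = 53290 s = 888 min

888 min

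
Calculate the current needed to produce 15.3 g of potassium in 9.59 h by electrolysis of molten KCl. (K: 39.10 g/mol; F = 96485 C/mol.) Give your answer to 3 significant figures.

1.09 A

n(K) = 15.3 / 39.10 = 0.3913 mol
K⁺ + e⁻ → K, so n(e⁻) = 0.3913 mol
Q = 0.3913 × 96485 = 37750 C
I = Q / t = 37750 / 34524 s = 1.09 A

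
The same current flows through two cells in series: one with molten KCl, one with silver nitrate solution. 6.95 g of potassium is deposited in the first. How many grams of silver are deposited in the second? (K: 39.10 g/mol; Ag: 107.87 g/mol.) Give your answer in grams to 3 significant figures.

19.2 g

n(K) = 6.95 / 39.10 = 0.1777 mol
K⁺ + e⁻ → K, so n(e⁻) = 0.1777 mol
Since the cells are in series, n(e⁻) in the Ag cell is also 0.1777 mol.
Ag⁺ + e⁻ → Ag, so n(Ag) = 0.1777 mol
m(Ag) = 0.1777 × 107.87 = 19.2 g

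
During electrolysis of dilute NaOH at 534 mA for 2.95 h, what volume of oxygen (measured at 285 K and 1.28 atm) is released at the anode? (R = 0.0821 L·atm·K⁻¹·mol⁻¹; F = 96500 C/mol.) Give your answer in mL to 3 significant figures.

Q = It = 0.534 × 10620 = 5671 C
n(e⁻) = 5671 / 96500 = 0.05877 mol
2H₂O → O₂ + 4H⁺ + 4e⁻, so n(O₂) = 0.05877 / 4 = 0.01469 mol
V = nRT/P = 0.01469 × 0.0821 × 285 / 1.28 = 0.2685 L
= 269 mL

269 mL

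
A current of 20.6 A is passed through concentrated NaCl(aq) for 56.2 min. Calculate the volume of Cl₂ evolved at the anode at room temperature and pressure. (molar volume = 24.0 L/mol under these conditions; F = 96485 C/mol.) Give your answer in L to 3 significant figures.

8.64 L

Q = 20.6 A × 3372 s = 69460 C
n(e⁻) = 69460 / 96485 = 0.7199 mol
2Cl⁻ → Cl₂ + 2e⁻, so n(Cl₂) = 0.7199 / 2 = 0.3600 mol
V = 0.3600 × 24.0 = 8.640 L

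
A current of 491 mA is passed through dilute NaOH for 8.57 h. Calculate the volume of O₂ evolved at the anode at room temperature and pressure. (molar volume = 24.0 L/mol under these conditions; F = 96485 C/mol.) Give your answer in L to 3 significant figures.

Q = It = 0.491 × 30852 = 15150 C
n(e⁻) = Q/F = 15150/96485 = 0.1570 mol
2H₂O → O₂ + 4H⁺ + 4e⁻, so n(O₂) = 0.1570 / 4 = 0.03925 mol
V = 0.03925 × 24.0 = 0.9420 L

0.942 L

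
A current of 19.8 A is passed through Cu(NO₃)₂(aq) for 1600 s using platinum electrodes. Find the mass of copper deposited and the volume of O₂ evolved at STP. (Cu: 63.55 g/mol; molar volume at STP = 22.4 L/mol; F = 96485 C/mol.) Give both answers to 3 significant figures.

Q = 19.8 × 1600 = 31680 C; n(e⁻) = 31680 / 96485 = 0.3283 mol
Cathode: Cu²⁺ + 2e⁻ → Cu → n(Cu) = 0.3283/2 = 0.1642 mol → 10.4 g
Anode: 2H₂O → O₂ + 4H⁺ + 4e⁻ → n(O₂) = 0.3283/4 = 0.08208 mol → 1.84 L

10.4 g Cu; 1.84 L O₂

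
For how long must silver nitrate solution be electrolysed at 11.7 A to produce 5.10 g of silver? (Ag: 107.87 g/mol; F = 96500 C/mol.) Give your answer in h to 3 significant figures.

n(Ag) = 5.10 / 107.87 = 0.04728 mol
Ag⁺ + e⁻ → Ag, so n(e⁻) = 0.04728 mol
Q = 0.04728 × 96500 = 4563 C
t = Q / I = 4563 / 11.7 = 390.0 s = 0.108 h

0.108 h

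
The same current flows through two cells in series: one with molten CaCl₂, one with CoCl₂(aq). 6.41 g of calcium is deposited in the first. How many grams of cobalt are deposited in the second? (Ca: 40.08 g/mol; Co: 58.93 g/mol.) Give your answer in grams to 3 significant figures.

9.42 g

n(Ca) = 6.41 / 40.08 = 0.1599 mol
Ca²⁺ + 2e⁻ → Ca, so n(e⁻) = 2 × 0.1599 = 0.3198 mol
Same current for the same time ⇒ same n(e⁻) = 0.3198 mol in both cells.
Co²⁺ + 2e⁻ → Co, so n(Co) = 0.3198 / 2 = 0.1599 mol
m(Co) = 0.1599 × 58.93 = 9.42 g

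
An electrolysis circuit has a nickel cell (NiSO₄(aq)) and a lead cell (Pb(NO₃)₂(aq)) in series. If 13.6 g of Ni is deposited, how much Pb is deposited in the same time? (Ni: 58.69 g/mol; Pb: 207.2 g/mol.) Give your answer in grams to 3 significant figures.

n(Ni) = 13.6 / 58.69 = 0.2317 mol
Ni²⁺ + 2e⁻ → Ni, so n(e⁻) = 2 × 0.2317 = 0.4634 mol
In series, the same 0.4634 mol of electrons flows through the second cell.
Pb²⁺ + 2e⁻ → Pb, so n(Pb) = 0.4634 / 2 = 0.2317 mol
m(Pb) = 0.2317 × 207.2 = 48.0 g

48.0 g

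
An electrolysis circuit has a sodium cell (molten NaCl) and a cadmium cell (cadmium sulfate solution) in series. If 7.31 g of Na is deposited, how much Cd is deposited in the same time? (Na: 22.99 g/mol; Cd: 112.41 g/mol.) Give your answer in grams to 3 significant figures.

17.9 g

n(Na) = 7.31 / 22.99 = 0.3180 mol
Na⁺ + e⁻ → Na, so n(e⁻) = 0.3180 mol
Same current for the same time ⇒ same n(e⁻) = 0.3180 mol in both cells.
Cd²⁺ + 2e⁻ → Cd, so n(Cd) = 0.3180 / 2 = 0.1590 mol
m(Cd) = 0.1590 × 112.41 = 17.9 g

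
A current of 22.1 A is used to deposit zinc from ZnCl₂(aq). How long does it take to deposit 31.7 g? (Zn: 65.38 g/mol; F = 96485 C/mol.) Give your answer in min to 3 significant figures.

n(Zn) = 31.7 / 65.38 = 0.4849 mol
Zn²⁺ + 2e⁻ → Zn, so n(e⁻) = 2 × 0.4849 = 0.9698 mol
Q = 0.9698 × 96485 = 93570 C
t = Q / I = 93570 / 22.1 = 4234 s = 70.6 min

70.6 min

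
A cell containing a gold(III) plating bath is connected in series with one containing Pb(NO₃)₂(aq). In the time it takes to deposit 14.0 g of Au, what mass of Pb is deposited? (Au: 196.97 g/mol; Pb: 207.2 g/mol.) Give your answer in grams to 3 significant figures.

22.1 g

n(Au) = 14.0 / 196.97 = 0.07108 mol
Au³⁺ + 3e⁻ → Au, so n(e⁻) = 3 × 0.07108 = 0.2132 mol
Since the cells are in series, n(e⁻) in the Pb cell is also 0.2132 mol.
Pb²⁺ + 2e⁻ → Pb, so n(Pb) = 0.2132 / 2 = 0.1066 mol
m(Pb) = 0.1066 × 207.2 = 22.1 g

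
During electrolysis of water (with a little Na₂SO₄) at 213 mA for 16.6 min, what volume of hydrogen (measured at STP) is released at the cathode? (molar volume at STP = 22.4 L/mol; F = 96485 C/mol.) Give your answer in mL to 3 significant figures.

Q = It = 0.213 × 996 = 212.1 C
Moles of electrons = 212.1 / 96485 = 0.002198 mol
2H⁺ + 2e⁻ → H₂, so n(H₂) = 0.002198 / 2 = 0.001099 mol
V = 0.001099 × 22.4 = 0.02462 L
= 24.6 mL

24.6 mL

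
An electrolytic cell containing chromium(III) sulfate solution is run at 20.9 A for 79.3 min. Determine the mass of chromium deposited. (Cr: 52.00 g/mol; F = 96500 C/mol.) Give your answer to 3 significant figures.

17.9 g

Q = It = 20.9 × 4758 = 99440 C
n(e⁻) = 99440 / 96500 = 1.030 mol
Cr³⁺ + 3e⁻ → Cr, so n(Cr) = 1.030 / 3 = 0.3433 mol
m = 0.3433 × 52.00 = 17.9 g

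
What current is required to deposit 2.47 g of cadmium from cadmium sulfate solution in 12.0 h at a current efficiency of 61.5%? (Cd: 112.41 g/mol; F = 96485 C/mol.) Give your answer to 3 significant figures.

n(Cd) = 2.47 / 112.41 = 0.02197 mol
Cd²⁺ + 2e⁻ → Cd, so n(e⁻) = 2 × 0.02197 = 0.04394 mol
Q = 0.04394 × 96485 / 0.615 = 6894 C
I = Q / t = 6894 / 43200 s = 0.160 A

0.160 A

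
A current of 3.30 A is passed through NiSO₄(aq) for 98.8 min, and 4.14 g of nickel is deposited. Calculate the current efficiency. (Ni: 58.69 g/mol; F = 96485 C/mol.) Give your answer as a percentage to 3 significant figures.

Q = 3.30 × 5928 = 19560 C
n(e⁻) = 19560 / 96485 = 0.2027 mol
Ni²⁺ + 2e⁻ → Ni, so theoretical n(Ni) = 0.1014 mol → 5.951 g
Efficiency = 4.14 / 5.951 = 0.6957 = 69.6%

69.6%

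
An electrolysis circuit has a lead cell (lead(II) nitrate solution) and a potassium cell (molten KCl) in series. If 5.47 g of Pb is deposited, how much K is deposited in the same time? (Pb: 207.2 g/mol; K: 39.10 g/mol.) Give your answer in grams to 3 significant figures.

2.06 g

n(Pb) = 5.47 / 207.2 = 0.02640 mol
Pb²⁺ + 2e⁻ → Pb, so n(e⁻) = 2 × 0.02640 = 0.05280 mol
In series, the same 0.05280 mol of electrons flows through the second cell.
K⁺ + e⁻ → K, so n(K) = 0.05280 mol
m(K) = 0.05280 × 39.10 = 2.06 g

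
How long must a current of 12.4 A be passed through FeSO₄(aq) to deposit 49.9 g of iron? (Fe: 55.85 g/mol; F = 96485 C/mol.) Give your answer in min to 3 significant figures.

232 min

n(Fe) = 49.9 / 55.85 = 0.8935 mol
Fe²⁺ + 2e⁻ → Fe, so n(e⁻) = 2 × 0.8935 = 1.787 mol
Q = 1.787 × 96485 = 1.724×10^5 C
t = Q / I = 1.724×10^5 / 12.4 = 13900 s = 232 min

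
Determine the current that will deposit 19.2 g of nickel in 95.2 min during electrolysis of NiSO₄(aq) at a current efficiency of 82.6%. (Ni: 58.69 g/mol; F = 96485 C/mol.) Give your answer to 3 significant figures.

13.4 A

n(Ni) = 19.2 / 58.69 = 0.3271 mol
Ni²⁺ + 2e⁻ → Ni, so n(e⁻) = 2 × 0.3271 = 0.6542 mol
Q = 0.6542 × 96485 / 0.826 = 76420 C
I = Q / t = 76420 / 5712 s = 13.4 A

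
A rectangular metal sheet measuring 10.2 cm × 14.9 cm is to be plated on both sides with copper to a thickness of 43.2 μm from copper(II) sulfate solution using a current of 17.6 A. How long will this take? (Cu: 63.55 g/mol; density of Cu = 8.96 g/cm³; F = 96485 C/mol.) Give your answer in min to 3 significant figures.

Plated area = 2 × 10.2 × 14.9 = 304.0 cm²
Volume = 304.0 × 43.2×10⁻⁴ cm = 1.313 cm³
m(Cu) = 1.313 × 8.96 = 11.76 g
n(Cu) = 11.76 / 63.55 = 0.1851 mol; n(e⁻) = 2 × 0.1851 = 0.3702 mol
Q = 0.3702 × 96485 = 35720 C
t = 35720 / 17.6 = 2030 s = 33.8 min

33.8 min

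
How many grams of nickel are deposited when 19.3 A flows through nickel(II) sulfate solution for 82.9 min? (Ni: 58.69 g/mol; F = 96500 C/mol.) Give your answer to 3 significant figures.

29.2 g

Charge passed = 19.3 × 4974 = 96000 C
Moles of electrons = 96000 / 96500 = 0.9948 mol
Ni²⁺ + 2e⁻ → Ni, so n(Ni) = 0.9948 / 2 = 0.4974 mol
m = 0.4974 × 58.69 = 29.2 g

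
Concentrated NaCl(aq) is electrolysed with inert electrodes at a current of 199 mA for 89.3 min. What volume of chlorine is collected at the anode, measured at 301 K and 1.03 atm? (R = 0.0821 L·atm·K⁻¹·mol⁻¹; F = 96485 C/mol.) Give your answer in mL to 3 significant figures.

133 mL

Q = 0.199 A × 5358 s = 1066 C
n(e⁻) = 1066 / 96485 = 0.01105 mol
2Cl⁻ → Cl₂ + 2e⁻, so n(Cl₂) = 0.01105 / 2 = 0.005525 mol
V = nRT/P = 0.005525 × 0.0821 × 301 / 1.03 = 0.1326 L
= 133 mL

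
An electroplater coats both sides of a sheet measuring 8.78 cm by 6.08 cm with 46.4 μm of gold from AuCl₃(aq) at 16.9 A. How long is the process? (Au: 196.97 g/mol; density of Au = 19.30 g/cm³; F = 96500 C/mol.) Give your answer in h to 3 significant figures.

Plated area = 2 × 8.78 × 6.08 = 106.8 cm²
Volume = 106.8 × 46.4×10⁻⁴ cm = 0.4956 cm³
m(Au) = 0.4956 × 19.30 = 9.565 g
n(Au) = 9.565 / 196.97 = 0.04856 mol; n(e⁻) = 3 × 0.04856 = 0.1457 mol
Q = 0.1457 × 96500 = 14060 C
t = 14060 / 16.9 = 832.0 s = 0.231 h

0.231 h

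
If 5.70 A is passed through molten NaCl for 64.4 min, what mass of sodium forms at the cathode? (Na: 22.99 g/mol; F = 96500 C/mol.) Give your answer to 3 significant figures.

5.25 g

Q = It = 5.70 × 3864 = 22020 C
n(e⁻) = 22020 / 96500 = 0.2282 mol
Na⁺ + e⁻ → Na, so n(Na) = 0.2282 mol
m = 0.2282 × 22.99 = 5.25 g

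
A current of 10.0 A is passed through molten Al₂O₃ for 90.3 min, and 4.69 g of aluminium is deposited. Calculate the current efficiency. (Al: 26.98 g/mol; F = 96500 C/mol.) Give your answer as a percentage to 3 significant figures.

Q = 10.0 × 5418 = 54180 C
n(e⁻) = 54180 / 96500 = 0.5615 mol
Al³⁺ + 3e⁻ → Al, so theoretical n(Al) = 0.1872 mol → 5.051 g
Efficiency = 4.69 / 5.051 = 0.9285 = 92.9%

92.9%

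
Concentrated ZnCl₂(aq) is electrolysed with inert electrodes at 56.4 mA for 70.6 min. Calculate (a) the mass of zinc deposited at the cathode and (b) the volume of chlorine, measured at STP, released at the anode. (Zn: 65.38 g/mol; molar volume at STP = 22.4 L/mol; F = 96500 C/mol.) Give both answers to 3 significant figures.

Q = 0.0564 × 4236 = 238.9 C; n(e⁻) = 238.9 / 96500 = 0.002476 mol
Cathode: Zn²⁺ + 2e⁻ → Zn → n(Zn) = 0.002476/2 = 0.001238 mol → 0.0809 g
Anode: 2Cl⁻ → Cl₂ + 2e⁻ → n(Cl₂) = 0.002476/2 = 0.001238 mol → 0.0277 L

0.0809 g Zn; 0.0277 L Cl₂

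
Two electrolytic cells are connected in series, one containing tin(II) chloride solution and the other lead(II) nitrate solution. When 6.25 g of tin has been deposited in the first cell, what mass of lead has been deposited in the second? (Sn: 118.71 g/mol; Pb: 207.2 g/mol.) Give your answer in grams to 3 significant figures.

n(Sn) = 6.25 / 118.71 = 0.05265 mol
Sn²⁺ + 2e⁻ → Sn, so n(e⁻) = 2 × 0.05265 = 0.1053 mol
In series, the same 0.1053 mol of electrons flows through the second cell.
Pb²⁺ + 2e⁻ → Pb, so n(Pb) = 0.1053 / 2 = 0.05265 mol
m(Pb) = 0.05265 × 207.2 = 10.9 g

10.9 g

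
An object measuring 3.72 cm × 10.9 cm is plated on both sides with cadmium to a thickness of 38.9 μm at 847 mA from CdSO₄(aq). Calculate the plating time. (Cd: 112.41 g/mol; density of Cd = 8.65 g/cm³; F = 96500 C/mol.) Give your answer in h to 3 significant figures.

1.54 h

Plated area = 2 × 3.72 × 10.9 = 81.10 cm²
Volume = 81.10 × 38.9×10⁻⁴ cm = 0.3155 cm³
m(Cd) = 0.3155 × 8.65 = 2.729 g
n(Cd) = 2.729 / 112.41 = 0.02428 mol; n(e⁻) = 2 × 0.02428 = 0.04856 mol
Q = 0.04856 × 96500 = 4686 C
t = 4686 / 0.847 = 5532 s = 1.54 h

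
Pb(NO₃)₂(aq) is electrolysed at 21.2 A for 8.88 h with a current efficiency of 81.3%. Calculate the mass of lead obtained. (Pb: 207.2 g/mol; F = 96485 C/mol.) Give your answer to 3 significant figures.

592 g

Q = 21.2 × 31968 = 6.777×10^5 C
n(e⁻) = 6.777×10^5 / 96485 = 7.024 mol
Pb²⁺ + 2e⁻ → Pb, so theoretical m(Pb) = 3.512 × 207.2 = 727.7 g
Actual mass = 81.3% × 727.7 = 592 g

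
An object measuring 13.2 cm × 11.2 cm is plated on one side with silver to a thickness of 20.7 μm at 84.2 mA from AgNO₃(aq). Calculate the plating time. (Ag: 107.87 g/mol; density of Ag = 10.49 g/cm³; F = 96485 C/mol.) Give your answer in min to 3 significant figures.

Plated area = 13.2 × 11.2 = 147.8 cm²
Volume = 147.8 × 20.7×10⁻⁴ cm = 0.3059 cm³
m(Ag) = 0.3059 × 10.49 = 3.209 g
n(Ag) = 3.209 / 107.87 = 0.02975 mol; n(e⁻) = 0.02975 mol
Q = 0.02975 × 96485 = 2870 C
t = 2870 / 0.0842 = 34090 s = 568 min

568 min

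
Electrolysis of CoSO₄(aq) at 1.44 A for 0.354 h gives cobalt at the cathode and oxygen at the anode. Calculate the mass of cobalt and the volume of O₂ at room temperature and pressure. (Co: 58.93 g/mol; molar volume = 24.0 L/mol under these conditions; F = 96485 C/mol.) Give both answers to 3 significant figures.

0.560 g Co; 0.114 L O₂

Q = 1.44 × 1274.4 = 1835 C; n(e⁻) = 1835 / 96485 = 0.01902 mol
Cathode: Co²⁺ + 2e⁻ → Co → n(Co) = 0.01902/2 = 0.009510 mol → 0.560 g
Anode: 2H₂O → O₂ + 4H⁺ + 4e⁻ → n(O₂) = 0.01902/4 = 0.004755 mol → 0.114 L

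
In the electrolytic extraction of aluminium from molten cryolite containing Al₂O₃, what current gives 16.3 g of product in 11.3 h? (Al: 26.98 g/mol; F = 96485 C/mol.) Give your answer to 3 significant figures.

4.30 A

n(Al) = 16.3 / 26.98 = 0.6042 mol
Al³⁺ + 3e⁻ → Al, so n(e⁻) = 3 × 0.6042 = 1.813 mol
Q = 1.813 × 96485 = 1.749×10^5 C
I = Q / t = 1.749×10^5 / 40680 s = 4.30 A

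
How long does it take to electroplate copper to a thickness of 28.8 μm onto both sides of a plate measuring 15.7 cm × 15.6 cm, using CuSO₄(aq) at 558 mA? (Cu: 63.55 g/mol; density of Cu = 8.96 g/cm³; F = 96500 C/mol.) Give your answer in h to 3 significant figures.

Plated area = 2 × 15.7 × 15.6 = 489.8 cm²
Volume = 489.8 × 28.8×10⁻⁴ cm = 1.411 cm³
m(Cu) = 1.411 × 8.96 = 12.64 g
n(Cu) = 12.64 / 63.55 = 0.1989 mol; n(e⁻) = 2 × 0.1989 = 0.3978 mol
Q = 0.3978 × 96500 = 38390 C
t = 38390 / 0.558 = 68800 s = 19.1 h

19.1 h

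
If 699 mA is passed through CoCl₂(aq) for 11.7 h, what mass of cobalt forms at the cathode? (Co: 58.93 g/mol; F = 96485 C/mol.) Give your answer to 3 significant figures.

8.99 g

Charge passed = 0.699 × 42120 = 29440 C
Moles of electrons = 29440 / 96485 = 0.3051 mol
Co²⁺ + 2e⁻ → Co, so n(Co) = 0.3051 / 2 = 0.1526 mol
m = 0.1526 × 58.93 = 8.99 g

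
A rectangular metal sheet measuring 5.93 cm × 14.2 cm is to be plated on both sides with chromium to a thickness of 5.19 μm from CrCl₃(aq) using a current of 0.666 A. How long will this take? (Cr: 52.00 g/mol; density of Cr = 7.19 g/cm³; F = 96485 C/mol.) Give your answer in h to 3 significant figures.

1.46 h

Plated area = 2 × 5.93 × 14.2 = 168.4 cm²
Volume = 168.4 × 5.19×10⁻⁴ cm = 0.08740 cm³
m(Cr) = 0.08740 × 7.19 = 0.6284 g
n(Cr) = 0.6284 / 52.00 = 0.01208 mol; n(e⁻) = 3 × 0.01208 = 0.03624 mol
Q = 0.03624 × 96485 = 3497 C
t = 3497 / 0.666 = 5251 s = 1.46 h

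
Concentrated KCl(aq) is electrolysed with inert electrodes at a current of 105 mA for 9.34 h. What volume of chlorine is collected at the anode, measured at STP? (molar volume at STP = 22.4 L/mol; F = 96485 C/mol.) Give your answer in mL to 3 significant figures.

410 mL

Q = It = 0.105 × 33624 = 3531 C
n(e⁻) = Q/F = 3531/96485 = 0.03660 mol
2Cl⁻ → Cl₂ + 2e⁻, so n(Cl₂) = 0.03660 / 2 = 0.01830 mol
V = 0.01830 × 22.4 = 0.4099 L
= 410 mL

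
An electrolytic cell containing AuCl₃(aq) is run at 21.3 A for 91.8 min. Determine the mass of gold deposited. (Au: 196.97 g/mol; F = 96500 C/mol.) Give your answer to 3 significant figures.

Charge passed = 21.3 × 5508 = 1.173×10^5 C
Moles of electrons = 1.173×10^5 / 96500 = 1.216 mol
Au³⁺ + 3e⁻ → Au, so n(Au) = 1.216 / 3 = 0.4053 mol
m = 0.4053 × 196.97 = 79.8 g

79.8 g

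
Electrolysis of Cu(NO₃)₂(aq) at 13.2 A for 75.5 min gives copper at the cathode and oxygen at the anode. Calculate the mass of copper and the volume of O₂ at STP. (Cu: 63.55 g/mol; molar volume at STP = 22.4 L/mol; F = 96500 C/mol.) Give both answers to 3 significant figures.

Q = 13.2 × 4530 = 59800 C; n(e⁻) = 59800 / 96500 = 0.6197 mol
Cathode: Cu²⁺ + 2e⁻ → Cu → n(Cu) = 0.6197/2 = 0.3099 mol → 19.7 g
Anode: 2H₂O → O₂ + 4H⁺ + 4e⁻ → n(O₂) = 0.6197/4 = 0.1549 mol → 3.47 L

19.7 g Cu; 3.47 L O₂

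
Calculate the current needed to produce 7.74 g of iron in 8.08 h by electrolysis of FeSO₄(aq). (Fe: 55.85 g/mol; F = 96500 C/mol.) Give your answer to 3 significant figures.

n(Fe) = 7.74 / 55.85 = 0.1386 mol
Fe²⁺ + 2e⁻ → Fe, so n(e⁻) = 2 × 0.1386 = 0.2772 mol
Q = 0.2772 × 96500 = 26750 C
I = Q / t = 26750 / 29088 s = 0.920 A

0.920 A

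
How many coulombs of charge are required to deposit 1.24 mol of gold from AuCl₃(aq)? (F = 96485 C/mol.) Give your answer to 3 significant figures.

3.59×10^5 C

Au³⁺ + 3e⁻ → Au, so n(e⁻) = 3 × 1.24 = 3.720 mol
Q = 3.720 × 96485 = 3.589×10^5 C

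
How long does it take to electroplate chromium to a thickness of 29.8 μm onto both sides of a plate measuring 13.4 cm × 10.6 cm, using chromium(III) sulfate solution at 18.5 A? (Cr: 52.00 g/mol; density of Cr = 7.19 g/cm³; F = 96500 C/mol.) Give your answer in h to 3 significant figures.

Plated area = 2 × 13.4 × 10.6 = 284.1 cm²
Volume = 284.1 × 29.8×10⁻⁴ cm = 0.8466 cm³
m(Cr) = 0.8466 × 7.19 = 6.087 g
n(Cr) = 6.087 / 52.00 = 0.1171 mol; n(e⁻) = 3 × 0.1171 = 0.3513 mol
Q = 0.3513 × 96500 = 33900 C
t = 33900 / 18.5 = 1832 s = 0.509 h

0.509 h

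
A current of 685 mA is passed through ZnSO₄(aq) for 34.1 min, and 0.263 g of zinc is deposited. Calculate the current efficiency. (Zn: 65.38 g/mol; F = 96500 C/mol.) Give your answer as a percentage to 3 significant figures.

Q = 0.685 × 2046 = 1402 C
n(e⁻) = 1402 / 96500 = 0.01453 mol
Zn²⁺ + 2e⁻ → Zn, so theoretical n(Zn) = 0.007265 mol → 0.4750 g
Efficiency = 0.263 / 0.4750 = 0.5537 = 55.4%

55.4%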